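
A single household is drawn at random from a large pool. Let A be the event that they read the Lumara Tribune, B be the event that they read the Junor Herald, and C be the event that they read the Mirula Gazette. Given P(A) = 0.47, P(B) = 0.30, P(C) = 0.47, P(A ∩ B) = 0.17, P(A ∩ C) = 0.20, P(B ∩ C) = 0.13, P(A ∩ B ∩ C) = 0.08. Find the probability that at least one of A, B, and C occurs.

0.82

P(A ∪ B ∪ C) = 0.47 + 0.30 + 0.47 − 0.17 − 0.20 − 0.13 + 0.08 = 0.82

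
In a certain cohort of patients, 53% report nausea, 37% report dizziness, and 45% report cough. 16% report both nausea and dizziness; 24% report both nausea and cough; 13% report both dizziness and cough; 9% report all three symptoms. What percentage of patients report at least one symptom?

91%

P(≥1) = 53 + 37 + 45 − 16 − 24 − 13 + 9 = 91%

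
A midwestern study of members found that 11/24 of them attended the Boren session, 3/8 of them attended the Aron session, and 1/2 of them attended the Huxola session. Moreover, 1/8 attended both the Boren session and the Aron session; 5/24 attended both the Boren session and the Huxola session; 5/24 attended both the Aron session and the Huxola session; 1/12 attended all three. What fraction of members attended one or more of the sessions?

7/8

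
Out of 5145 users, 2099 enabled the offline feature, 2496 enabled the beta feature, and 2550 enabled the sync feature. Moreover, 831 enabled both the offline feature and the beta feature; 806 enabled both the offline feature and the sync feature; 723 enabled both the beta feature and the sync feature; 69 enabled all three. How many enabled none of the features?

N(≥1) = 2099 + 2496 + 2550 − 831 − 806 − 723 + 69 = 4854
None: 5145 − 4854 = 291

291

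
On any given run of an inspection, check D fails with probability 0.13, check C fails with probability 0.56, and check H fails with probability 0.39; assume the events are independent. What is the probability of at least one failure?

0.766492

Since the events are independent, P(none) is the product of the individual non-occurrence probabilities.
P(none) = (1 − 0.13) × (1 − 0.56) × (1 − 0.39) = 0.87 × 0.44 × 0.61 = 0.233508
P(at least one) = 1 − 0.233508 = 0.766492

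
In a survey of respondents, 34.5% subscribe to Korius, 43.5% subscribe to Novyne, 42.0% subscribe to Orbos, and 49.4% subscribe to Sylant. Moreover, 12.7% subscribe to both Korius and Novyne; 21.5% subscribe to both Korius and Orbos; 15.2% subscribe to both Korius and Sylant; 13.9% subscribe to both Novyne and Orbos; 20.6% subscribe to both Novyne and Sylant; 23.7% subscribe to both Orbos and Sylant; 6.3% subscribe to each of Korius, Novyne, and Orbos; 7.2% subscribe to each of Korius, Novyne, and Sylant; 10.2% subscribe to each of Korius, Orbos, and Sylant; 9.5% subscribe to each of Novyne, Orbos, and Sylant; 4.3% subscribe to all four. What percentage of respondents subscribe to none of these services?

9.3%

P(at least one) = 34.5 + 43.5 + 42.0 + 49.4 − 12.7 − 21.5 − 15.2 − 13.9 − 20.6 − 23.7 + 6.3 + 7.2 + 10.2 + 9.5 − 4.3 = 90.7%
P(none) = 100% − 90.7% = 9.3%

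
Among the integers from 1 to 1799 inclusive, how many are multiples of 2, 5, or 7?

1182

⌊1799/2⌋ + ⌊1799/5⌋ + ⌊1799/7⌋ − ⌊1799/10⌋ − ⌊1799/14⌋ − ⌊1799/35⌋ + ⌊1799/70⌋ = 899 + 359 + 257 − 179 − 128 − 51 + 25 = 1182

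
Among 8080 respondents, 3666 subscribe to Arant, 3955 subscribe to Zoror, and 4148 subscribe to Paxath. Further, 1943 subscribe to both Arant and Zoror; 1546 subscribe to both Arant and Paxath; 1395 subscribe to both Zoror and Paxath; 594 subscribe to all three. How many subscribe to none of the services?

601

N(≥1) = 3666 + 3955 + 4148 − 1943 − 1546 − 1395 + 594 = 7479
None: 8080 − 7479 = 601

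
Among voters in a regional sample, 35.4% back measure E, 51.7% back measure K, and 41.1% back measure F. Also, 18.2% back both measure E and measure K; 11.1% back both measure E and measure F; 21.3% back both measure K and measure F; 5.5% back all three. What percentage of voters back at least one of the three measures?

83.1%

P(at least one) = 35.4 + 51.7 + 41.1 − 18.2 − 11.1 − 21.3 + 5.5 = 83.1%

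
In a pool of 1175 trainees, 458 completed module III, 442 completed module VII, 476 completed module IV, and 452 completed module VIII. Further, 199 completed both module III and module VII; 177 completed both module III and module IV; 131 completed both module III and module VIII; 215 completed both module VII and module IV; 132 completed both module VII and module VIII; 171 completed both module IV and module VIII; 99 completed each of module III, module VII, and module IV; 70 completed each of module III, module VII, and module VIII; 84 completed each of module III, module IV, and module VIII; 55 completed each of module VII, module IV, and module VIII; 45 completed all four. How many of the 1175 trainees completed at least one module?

1066

|union| = 458 + 442 + 476 + 452 − 199 − 177 − 131 − 215 − 132 − 171 + 99 + 70 + 84 + 55 − 45 = 1066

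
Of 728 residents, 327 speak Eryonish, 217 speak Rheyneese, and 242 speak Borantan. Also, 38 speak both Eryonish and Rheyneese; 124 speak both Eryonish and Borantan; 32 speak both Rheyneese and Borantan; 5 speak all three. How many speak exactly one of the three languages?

413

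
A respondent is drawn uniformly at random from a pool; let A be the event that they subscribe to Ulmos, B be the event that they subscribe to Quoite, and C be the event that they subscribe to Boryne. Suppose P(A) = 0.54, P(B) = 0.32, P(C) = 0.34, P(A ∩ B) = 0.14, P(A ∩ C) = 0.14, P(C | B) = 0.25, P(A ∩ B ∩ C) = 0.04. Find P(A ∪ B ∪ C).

P(B ∩ C) = P(B)·P(C|B) = 0.32 × 0.25 = 0.08
Apply inclusion-exclusion:
P(A ∪ B ∪ C) = 0.54 + 0.32 + 0.34 − 0.14 − 0.14 − 0.08 + 0.04 = 0.88

0.88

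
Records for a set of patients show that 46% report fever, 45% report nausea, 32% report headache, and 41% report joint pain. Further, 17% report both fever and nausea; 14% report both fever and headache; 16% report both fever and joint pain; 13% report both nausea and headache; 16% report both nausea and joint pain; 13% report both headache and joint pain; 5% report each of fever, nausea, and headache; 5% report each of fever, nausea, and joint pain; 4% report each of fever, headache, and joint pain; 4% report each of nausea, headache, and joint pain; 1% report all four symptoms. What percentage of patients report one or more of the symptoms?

P(≥1) = 46 + 45 + 32 + 41 − 17 − 14 − 16 − 13 − 16 − 13 + 5 + 5 + 4 + 4 − 1 = 92%

92%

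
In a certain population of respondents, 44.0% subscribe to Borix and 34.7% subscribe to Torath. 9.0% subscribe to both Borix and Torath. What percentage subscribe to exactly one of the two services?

By inclusion–exclusion (exactly-one form):
P(exactly one) = 44.0 + 34.7 − 2·9.0 = 60.7%

60.7%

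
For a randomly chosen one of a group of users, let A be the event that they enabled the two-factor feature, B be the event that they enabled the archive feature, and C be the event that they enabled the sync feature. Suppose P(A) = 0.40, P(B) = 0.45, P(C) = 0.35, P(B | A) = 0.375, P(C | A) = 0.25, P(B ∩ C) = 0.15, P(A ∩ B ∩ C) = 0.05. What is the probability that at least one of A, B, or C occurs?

0.85

P(A ∩ B) = P(A)·P(B|A) = 0.40 × 0.375 = 0.15
P(A ∩ C) = P(A)·P(C|A) = 0.40 × 0.25 = 0.10
P(A ∪ B ∪ C) = 0.40 + 0.45 + 0.35 − 0.15 − 0.10 − 0.15 + 0.05 = 0.85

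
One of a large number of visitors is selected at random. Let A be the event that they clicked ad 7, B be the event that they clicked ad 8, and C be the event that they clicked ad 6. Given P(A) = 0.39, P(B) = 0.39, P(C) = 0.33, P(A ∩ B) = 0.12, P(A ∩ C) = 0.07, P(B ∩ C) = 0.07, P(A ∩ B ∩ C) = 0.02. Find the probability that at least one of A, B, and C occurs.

0.87

Using inclusion–exclusion:
P(A ∪ B ∪ C) = 0.39 + 0.39 + 0.33 − 0.12 − 0.07 − 0.07 + 0.02 = 0.87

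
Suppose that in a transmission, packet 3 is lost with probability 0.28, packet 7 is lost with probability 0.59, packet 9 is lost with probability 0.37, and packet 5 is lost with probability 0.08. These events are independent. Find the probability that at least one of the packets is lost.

Since the events are independent, P(none) is the product of the individual non-occurrence probabilities.
P(none) = (1 − 0.28) × (1 − 0.59) × (1 − 0.37) × (1 − 0.08) = 0.72 × 0.41 × 0.63 × 0.92 = 0.17109792
P(at least one) = 1 − 0.17109792 = 0.82890208

0.82890208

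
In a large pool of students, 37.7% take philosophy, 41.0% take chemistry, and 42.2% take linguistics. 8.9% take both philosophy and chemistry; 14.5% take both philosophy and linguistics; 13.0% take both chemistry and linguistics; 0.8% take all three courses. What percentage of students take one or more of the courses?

By inclusion–exclusion:
P(at least one) = 37.7 + 41.0 + 42.2 − 8.9 − 14.5 − 13.0 + 0.8 = 85.3%

85.3%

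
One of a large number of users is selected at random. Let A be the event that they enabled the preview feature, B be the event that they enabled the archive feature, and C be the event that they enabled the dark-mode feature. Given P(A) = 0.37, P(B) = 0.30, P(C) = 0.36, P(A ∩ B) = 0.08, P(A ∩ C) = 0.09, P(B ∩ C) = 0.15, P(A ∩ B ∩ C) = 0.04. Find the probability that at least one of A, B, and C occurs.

0.75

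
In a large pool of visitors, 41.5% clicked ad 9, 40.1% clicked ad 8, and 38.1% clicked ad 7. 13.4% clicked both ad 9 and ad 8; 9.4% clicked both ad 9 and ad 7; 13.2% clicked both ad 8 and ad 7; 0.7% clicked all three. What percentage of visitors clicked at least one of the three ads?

Using inclusion–exclusion:
P(≥1) = 41.5 + 40.1 + 38.1 − 13.4 − 9.4 − 13.2 + 0.7 = 84.4%

84.4%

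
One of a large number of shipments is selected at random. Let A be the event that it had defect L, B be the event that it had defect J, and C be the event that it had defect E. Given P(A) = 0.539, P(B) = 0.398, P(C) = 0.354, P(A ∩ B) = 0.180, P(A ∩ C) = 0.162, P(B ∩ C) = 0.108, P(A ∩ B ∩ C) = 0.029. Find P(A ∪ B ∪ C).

0.870

P(A ∪ B ∪ C) = 0.539 + 0.398 + 0.354 − 0.180 − 0.162 − 0.108 + 0.029 = 0.870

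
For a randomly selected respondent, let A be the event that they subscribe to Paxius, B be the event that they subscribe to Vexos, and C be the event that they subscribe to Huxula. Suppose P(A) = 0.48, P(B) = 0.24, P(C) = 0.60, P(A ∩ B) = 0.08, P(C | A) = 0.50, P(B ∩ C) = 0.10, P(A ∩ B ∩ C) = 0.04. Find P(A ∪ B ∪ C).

0.94

P(A ∩ C) = P(A)·P(C|A) = 0.48 × 0.50 = 0.24
P(A ∪ B ∪ C) = 0.48 + 0.24 + 0.60 − 0.08 − 0.24 − 0.10 + 0.04 = 0.94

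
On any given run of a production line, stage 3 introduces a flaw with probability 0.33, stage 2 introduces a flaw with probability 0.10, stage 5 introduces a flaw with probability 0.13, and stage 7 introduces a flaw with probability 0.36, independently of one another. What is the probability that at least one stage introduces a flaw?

P(none) = (1 − 0.33) × (1 − 0.10) × (1 − 0.13) × (1 − 0.36) = 0.67 × 0.90 × 0.87 × 0.64 = 0.3357504
P(at least one) = 1 − 0.3357504 = 0.6642496

0.6642496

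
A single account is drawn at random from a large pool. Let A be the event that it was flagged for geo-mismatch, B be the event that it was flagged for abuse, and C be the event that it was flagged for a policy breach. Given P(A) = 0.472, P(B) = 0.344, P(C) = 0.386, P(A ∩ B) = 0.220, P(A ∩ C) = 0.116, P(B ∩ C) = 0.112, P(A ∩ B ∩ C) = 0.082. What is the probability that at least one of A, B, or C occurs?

0.836

By inclusion–exclusion:
P(A ∪ B ∪ C) = 0.472 + 0.344 + 0.386 − 0.220 − 0.116 − 0.112 + 0.082 = 0.836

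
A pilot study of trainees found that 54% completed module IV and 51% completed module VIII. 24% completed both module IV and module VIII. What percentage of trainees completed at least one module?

81%

By inclusion-exclusion,
P(≥1) = 54 + 51 − 24 = 81%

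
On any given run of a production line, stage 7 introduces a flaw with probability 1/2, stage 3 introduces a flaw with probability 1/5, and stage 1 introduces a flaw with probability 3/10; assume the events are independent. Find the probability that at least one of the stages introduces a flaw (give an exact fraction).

18/25

P(none) = (1 − 1/2) × (1 − 1/5) × (1 − 3/10) = 1/2 × 4/5 × 7/10 = 7/25
P(at least one) = 1 − 7/25 = 18/25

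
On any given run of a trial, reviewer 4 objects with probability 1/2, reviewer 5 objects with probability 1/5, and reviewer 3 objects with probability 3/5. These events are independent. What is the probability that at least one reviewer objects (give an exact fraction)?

P(none) = (1 − 1/2) × (1 − 1/5) × (1 − 3/5) = 1/2 × 4/5 × 2/5 = 4/25
P(at least one) = 1 − 4/25 = 21/25

21/25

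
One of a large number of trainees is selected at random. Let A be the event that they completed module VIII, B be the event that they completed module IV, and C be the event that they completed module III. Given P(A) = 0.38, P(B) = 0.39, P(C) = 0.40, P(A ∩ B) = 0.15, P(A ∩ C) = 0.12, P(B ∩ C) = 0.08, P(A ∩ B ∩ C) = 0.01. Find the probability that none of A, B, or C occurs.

P(A ∪ B ∪ C) = 0.38 + 0.39 + 0.40 − 0.15 − 0.12 − 0.08 + 0.01 = 0.83
P(none) = 1 − 0.83 = 0.17

0.17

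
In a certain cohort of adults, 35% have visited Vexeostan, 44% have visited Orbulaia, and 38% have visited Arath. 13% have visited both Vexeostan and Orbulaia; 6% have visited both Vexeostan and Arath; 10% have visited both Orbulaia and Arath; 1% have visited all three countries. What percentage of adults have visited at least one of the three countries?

P(union) = 35 + 44 + 38 − 13 − 6 − 10 + 1 = 89%

89%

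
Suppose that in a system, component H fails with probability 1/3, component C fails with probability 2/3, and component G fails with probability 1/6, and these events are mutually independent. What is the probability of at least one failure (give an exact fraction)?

Since the events are independent, P(none) is the product of the individual non-occurrence probabilities.
P(none) = (1 − 1/3) × (1 − 2/3) × (1 − 1/6) = 2/3 × 1/3 × 5/6 = 5/27
P(at least one) = 1 − 5/27 = 22/27

22/27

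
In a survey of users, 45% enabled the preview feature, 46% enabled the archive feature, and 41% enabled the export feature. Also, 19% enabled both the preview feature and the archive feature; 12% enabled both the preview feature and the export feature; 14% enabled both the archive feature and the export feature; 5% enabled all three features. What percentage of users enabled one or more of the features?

92%

Inclusion–exclusion gives
P(at least one) = 45 + 46 + 41 − 19 − 12 − 14 + 5 = 92%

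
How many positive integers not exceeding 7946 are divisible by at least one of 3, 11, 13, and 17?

3763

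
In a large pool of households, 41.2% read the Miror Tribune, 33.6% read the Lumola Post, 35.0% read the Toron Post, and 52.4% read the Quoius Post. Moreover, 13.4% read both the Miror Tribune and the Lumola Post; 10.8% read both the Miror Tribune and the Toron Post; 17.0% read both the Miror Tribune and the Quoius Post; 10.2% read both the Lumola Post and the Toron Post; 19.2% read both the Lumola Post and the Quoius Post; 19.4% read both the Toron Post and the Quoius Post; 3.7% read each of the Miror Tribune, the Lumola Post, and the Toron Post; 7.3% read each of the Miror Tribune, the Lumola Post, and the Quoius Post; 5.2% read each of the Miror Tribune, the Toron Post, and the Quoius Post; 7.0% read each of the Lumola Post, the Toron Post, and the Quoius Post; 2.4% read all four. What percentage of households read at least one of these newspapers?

93.0%

Inclusion–exclusion gives
P(≥1) = 41.2 + 33.6 + 35.0 + 52.4 − 13.4 − 10.8 − 17.0 − 10.2 − 19.2 − 19.4 + 3.7 + 7.3 + 5.2 + 7.0 − 2.4 = 93.0%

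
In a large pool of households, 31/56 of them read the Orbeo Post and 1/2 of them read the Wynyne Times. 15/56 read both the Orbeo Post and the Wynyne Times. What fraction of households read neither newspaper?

3/14

P(at least one) = 31/56 + 1/2 − 15/56 = 11/14
P(none) = 1 − 11/14 = 3/14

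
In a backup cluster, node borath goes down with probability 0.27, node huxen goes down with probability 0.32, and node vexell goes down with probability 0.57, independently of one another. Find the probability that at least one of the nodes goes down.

P(none) = (1 − 0.27) × (1 − 0.32) × (1 − 0.57) = 0.73 × 0.68 × 0.43 = 0.213452
P(at least one) = 1 − 0.213452 = 0.786548

0.786548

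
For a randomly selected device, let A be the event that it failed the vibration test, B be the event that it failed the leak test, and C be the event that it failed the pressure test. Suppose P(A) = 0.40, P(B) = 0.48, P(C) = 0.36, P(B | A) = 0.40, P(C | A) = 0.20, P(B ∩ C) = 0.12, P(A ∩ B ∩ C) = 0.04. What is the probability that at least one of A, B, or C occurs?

0.92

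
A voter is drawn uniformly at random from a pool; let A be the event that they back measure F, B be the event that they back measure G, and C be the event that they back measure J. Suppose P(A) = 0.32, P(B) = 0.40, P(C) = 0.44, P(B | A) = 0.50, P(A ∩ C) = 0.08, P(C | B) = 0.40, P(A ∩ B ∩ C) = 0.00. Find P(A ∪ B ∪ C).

P(A ∩ B) = P(A)·P(B|A) = 0.32 × 0.50 = 0.16
P(B ∩ C) = P(B)·P(C|B) = 0.40 × 0.40 = 0.16
P(A ∪ B ∪ C) = 0.32 + 0.40 + 0.44 − 0.16 − 0.08 − 0.16 + 0.00 = 0.76

0.76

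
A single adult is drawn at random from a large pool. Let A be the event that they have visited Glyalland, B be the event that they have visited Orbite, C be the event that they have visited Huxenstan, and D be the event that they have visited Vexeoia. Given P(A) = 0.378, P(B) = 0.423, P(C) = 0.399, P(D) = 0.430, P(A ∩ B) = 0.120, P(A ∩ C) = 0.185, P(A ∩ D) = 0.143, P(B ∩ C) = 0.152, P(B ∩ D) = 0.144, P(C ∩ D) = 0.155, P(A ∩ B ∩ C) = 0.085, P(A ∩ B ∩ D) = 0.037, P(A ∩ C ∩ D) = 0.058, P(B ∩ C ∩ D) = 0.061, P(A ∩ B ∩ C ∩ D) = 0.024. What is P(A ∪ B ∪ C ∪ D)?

0.948

Inclusion–exclusion gives
P(A ∪ B ∪ C ∪ D) = 0.378 + 0.423 + 0.399 + 0.430 − 0.120 − 0.185 − 0.143 − 0.152 − 0.144 − 0.155 + 0.085 + 0.037 + 0.058 + 0.061 − 0.024 = 0.948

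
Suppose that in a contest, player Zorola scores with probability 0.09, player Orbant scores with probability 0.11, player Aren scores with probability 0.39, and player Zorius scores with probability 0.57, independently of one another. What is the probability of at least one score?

0.78756323

P(none) = (1 − 0.09) × (1 − 0.11) × (1 − 0.39) × (1 − 0.57) = 0.91 × 0.89 × 0.61 × 0.43 = 0.21243677
P(at least one) = 1 − 0.21243677 = 0.78756323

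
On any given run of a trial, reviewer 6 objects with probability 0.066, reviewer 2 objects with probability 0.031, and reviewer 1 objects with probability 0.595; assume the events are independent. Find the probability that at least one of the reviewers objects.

0.63345637

P(none) = (1 − 0.066) × (1 − 0.031) × (1 − 0.595) = 0.934 × 0.969 × 0.405 = 0.36654363
P(at least one) = 1 − 0.36654363 = 0.63345637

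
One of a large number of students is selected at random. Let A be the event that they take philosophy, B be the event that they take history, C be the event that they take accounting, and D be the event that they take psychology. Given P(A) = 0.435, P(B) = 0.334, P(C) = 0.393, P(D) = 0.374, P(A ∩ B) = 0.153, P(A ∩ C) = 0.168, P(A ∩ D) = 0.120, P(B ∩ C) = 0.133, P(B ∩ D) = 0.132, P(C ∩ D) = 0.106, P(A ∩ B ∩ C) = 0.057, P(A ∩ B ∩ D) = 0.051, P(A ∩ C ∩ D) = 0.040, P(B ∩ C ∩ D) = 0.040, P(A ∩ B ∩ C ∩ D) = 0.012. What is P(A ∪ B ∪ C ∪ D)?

0.900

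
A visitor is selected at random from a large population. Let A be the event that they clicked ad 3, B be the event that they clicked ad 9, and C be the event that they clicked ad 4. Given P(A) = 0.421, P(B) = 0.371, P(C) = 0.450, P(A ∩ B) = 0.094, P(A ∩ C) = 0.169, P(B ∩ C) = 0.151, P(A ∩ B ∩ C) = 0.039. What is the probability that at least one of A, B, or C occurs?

0.867

P(A ∪ B ∪ C) = 0.421 + 0.371 + 0.450 − 0.094 − 0.169 − 0.151 + 0.039 = 0.867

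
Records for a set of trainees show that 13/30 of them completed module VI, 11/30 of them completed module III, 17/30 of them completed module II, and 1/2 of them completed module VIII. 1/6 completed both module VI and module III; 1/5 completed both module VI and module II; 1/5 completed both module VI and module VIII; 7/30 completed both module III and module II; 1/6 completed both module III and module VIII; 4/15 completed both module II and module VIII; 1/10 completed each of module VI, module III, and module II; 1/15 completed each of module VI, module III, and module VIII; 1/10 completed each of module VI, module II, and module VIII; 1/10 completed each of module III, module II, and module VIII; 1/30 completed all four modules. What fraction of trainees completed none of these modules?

1/30

P(≥1) = 13/30 + 11/30 + 17/30 + 1/2 − 1/6 − 1/5 − 1/5 − 7/30 − 1/6 − 4/15 + 1/10 + 1/15 + 1/10 + 1/10 − 1/30 = 29/30
P(none) = 1 − 29/30 = 1/30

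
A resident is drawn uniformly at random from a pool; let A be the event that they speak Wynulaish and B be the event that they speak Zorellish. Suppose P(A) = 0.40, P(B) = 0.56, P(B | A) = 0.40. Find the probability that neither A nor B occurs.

0.20

P(A ∩ B) = P(A)·P(B|A) = 0.40 × 0.40 = 0.16
Apply inclusion-exclusion:
P(A ∪ B) = 0.40 + 0.56 − 0.16 = 0.80
P(none) = 1 − 0.80 = 0.20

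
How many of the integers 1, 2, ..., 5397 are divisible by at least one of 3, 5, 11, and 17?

Inclusion–exclusion gives
floor(5397/3) + floor(5397/5) + floor(5397/11) + floor(5397/17) − floor(5397/15) − floor(5397/33) − floor(5397/51) − floor(5397/55) − floor(5397/85) − floor(5397/187) + floor(5397/165) + floor(5397/255) + floor(5397/561) + floor(5397/935) − floor(5397/2805) = 1799 + 1079 + 490 + 317 − 359 − 163 − 105 − 98 − 63 − 28 + 32 + 21 + 9 + 5 − 1 = 2935

2935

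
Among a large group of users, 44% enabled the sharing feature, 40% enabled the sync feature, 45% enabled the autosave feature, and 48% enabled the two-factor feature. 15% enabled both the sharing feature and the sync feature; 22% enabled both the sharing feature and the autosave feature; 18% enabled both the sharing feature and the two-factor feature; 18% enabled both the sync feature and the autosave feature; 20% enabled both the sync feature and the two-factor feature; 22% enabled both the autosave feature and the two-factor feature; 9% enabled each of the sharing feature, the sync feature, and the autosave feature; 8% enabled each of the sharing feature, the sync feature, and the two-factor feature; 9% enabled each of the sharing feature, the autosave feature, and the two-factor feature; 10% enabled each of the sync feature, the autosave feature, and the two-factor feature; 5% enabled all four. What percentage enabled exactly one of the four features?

Using the inclusion–exclusion count for exactly one event:
P(exactly one) = 44 + 40 + 45 + 48 − 2·15 − 2·22 − 2·18 − 2·18 − 2·20 − 2·22 + 3·9 + 3·8 + 3·9 + 3·10 − 4·5 = 35%

35%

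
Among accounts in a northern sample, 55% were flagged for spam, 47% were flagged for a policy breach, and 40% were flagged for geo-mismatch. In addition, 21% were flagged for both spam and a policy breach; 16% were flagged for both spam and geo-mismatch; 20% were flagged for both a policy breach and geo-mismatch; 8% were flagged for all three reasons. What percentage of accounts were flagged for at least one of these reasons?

93%

By inclusion–exclusion:
P(at least one) = 55 + 47 + 40 − 21 − 16 − 20 + 8 = 93%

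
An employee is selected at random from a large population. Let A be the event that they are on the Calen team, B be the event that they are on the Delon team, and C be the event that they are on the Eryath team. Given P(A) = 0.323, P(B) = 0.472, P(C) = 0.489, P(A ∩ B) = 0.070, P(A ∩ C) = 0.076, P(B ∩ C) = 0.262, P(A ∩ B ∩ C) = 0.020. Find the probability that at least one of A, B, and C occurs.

0.896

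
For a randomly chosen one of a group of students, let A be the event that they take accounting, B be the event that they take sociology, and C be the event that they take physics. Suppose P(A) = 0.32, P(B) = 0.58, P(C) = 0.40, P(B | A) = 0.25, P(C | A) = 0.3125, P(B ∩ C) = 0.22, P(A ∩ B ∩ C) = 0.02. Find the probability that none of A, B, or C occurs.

P(A ∩ B) = P(A)·P(B|A) = 0.32 × 0.25 = 0.08
P(A ∩ C) = P(A)·P(C|A) = 0.32 × 0.3125 = 0.10
By inclusion-exclusion,
P(A ∪ B ∪ C) = 0.32 + 0.58 + 0.40 − 0.08 − 0.10 − 0.22 + 0.02 = 0.92
P(none) = 1 − 0.92 = 0.08

0.08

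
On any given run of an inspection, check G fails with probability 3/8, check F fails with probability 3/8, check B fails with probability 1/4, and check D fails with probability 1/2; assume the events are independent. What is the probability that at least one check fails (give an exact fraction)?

P(none) = (1 − 3/8) × (1 − 3/8) × (1 − 1/4) × (1 − 1/2) = 5/8 × 5/8 × 3/4 × 1/2 = 75/512
P(at least one) = 1 − 75/512 = 437/512

437/512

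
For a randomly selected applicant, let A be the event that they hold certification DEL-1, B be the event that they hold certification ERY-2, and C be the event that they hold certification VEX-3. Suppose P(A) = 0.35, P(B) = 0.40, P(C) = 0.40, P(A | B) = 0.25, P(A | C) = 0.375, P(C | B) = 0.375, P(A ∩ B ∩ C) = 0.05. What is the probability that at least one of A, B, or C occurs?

0.80

P(A ∩ B) = P(B)·P(A|B) = 0.40 × 0.25 = 0.10
P(A ∩ C) = P(C)·P(A|C) = 0.40 × 0.375 = 0.15
P(B ∩ C) = P(B)·P(C|B) = 0.40 × 0.375 = 0.15
Using inclusion–exclusion:
P(A ∪ B ∪ C) = 0.35 + 0.40 + 0.40 − 0.10 − 0.15 − 0.15 + 0.05 = 0.80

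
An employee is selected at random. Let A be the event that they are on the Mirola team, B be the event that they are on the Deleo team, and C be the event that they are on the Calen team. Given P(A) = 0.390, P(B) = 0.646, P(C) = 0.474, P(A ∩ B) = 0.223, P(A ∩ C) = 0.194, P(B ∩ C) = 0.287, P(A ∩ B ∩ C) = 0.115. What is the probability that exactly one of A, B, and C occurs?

0.447

By inclusion–exclusion (exactly-one form):
P(exactly one) = 0.390 + 0.646 + 0.474 − 2·0.223 − 2·0.194 − 2·0.287 + 3·0.115 = 0.447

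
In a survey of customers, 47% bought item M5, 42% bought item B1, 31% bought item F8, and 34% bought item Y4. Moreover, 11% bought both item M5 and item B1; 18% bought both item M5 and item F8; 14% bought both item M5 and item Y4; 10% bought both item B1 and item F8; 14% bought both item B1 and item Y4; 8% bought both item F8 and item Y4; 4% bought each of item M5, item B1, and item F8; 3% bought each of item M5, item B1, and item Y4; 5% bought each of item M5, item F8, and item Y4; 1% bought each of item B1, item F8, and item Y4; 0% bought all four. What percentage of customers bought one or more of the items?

92%

By inclusion-exclusion,
P(at least one) = 47 + 42 + 31 + 34 − 11 − 18 − 14 − 10 − 14 − 8 + 4 + 3 + 5 + 1 − 0 = 92%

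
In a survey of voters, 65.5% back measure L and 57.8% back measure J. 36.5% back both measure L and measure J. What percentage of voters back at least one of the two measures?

86.8%

P(union) = 65.5 + 57.8 − 36.5 = 86.8%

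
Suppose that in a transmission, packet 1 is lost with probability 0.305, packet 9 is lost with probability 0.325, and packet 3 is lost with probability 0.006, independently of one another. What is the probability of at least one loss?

0.53368975

Since the events are independent, P(none) is the product of the individual non-occurrence probabilities.
P(none) = (1 − 0.305) × (1 − 0.325) × (1 − 0.006) = 0.695 × 0.675 × 0.994 = 0.46631025
P(at least one) = 1 − 0.46631025 = 0.53368975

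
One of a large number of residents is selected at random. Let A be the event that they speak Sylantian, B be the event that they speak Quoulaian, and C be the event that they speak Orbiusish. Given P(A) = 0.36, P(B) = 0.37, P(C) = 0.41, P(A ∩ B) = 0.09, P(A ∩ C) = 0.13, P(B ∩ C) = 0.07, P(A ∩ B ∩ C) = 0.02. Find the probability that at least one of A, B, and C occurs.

Using inclusion–exclusion:
P(A ∪ B ∪ C) = 0.36 + 0.37 + 0.41 − 0.09 − 0.13 − 0.07 + 0.02 = 0.87

0.87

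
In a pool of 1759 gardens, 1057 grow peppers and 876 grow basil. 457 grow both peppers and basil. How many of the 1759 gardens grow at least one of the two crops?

|union| = 1057 + 876 − 457 = 1476

1476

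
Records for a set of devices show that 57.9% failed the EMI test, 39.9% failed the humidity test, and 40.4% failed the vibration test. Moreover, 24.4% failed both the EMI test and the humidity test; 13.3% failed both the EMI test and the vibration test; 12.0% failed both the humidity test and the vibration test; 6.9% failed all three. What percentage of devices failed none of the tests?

P(union) = 57.9 + 39.9 + 40.4 − 24.4 − 13.3 − 12.0 + 6.9 = 95.4%
P(none) = 100% − 95.4% = 4.6%

4.6%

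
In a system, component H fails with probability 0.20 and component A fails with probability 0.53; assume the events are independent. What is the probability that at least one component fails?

Since the events are independent, P(none) is the product of the individual non-occurrence probabilities.
P(none) = (1 − 0.20) × (1 − 0.53) = 0.80 × 0.47 = 0.376
P(at least one) = 1 − 0.376 = 0.624

0.624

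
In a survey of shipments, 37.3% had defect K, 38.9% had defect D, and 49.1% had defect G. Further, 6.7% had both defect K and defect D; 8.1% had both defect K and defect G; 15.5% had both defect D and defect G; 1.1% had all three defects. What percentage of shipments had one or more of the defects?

P(union) = 37.3 + 38.9 + 49.1 − 6.7 − 8.1 − 15.5 + 1.1 = 96.1%

96.1%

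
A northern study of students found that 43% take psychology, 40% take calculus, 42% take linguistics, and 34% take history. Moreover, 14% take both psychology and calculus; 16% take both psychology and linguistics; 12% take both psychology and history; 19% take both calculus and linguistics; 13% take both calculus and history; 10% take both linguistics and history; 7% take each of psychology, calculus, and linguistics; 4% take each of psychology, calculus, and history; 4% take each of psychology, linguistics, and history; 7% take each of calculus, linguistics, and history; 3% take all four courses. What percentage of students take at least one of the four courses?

Apply inclusion-exclusion:
P(union) = 43 + 40 + 42 + 34 − 14 − 16 − 12 − 19 − 13 − 10 + 7 + 4 + 4 + 7 − 3 = 94%

94%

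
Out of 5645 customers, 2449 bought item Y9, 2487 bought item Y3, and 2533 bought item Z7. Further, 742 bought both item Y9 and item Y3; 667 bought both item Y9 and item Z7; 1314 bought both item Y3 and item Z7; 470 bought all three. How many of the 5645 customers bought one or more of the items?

Inclusion–exclusion gives
|at least one| = 2449 + 2487 + 2533 − 742 − 667 − 1314 + 470 = 5216

5216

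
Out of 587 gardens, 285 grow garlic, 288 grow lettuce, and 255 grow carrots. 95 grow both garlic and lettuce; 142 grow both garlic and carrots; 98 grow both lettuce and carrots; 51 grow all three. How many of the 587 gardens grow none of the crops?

By inclusion–exclusion:
|union| = 285 + 288 + 255 − 95 − 142 − 98 + 51 = 544
None: 587 − 544 = 43

43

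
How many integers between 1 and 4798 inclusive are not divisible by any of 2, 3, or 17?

2399 + 1599 + 282 − 799 − 141 − 94 + 47 = 3293
4798 − 3293 = 1505

1505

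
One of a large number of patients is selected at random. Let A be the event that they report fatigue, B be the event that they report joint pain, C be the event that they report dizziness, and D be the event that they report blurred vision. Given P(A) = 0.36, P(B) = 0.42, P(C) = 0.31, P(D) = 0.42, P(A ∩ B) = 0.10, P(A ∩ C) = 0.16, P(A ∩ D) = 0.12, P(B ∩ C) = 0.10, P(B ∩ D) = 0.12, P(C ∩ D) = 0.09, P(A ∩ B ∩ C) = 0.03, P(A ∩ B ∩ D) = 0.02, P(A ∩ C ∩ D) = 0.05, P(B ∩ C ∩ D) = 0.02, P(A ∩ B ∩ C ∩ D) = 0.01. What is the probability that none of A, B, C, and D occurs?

P(A ∪ B ∪ C ∪ D) = 0.36 + 0.42 + 0.31 + 0.42 − 0.10 − 0.16 − 0.12 − 0.10 − 0.12 − 0.09 + 0.03 + 0.02 + 0.05 + 0.02 − 0.01 = 0.93
P(none) = 1 − 0.93 = 0.07

0.07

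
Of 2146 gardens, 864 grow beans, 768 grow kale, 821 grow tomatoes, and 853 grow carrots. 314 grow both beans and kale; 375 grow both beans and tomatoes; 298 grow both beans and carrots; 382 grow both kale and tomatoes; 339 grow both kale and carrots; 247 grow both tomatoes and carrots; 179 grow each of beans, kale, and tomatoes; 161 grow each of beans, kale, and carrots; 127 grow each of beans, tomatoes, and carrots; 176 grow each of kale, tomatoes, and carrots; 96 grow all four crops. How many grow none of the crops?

By inclusion-exclusion,
N(≥1) = 864 + 768 + 821 + 853 − 314 − 375 − 298 − 382 − 339 − 247 + 179 + 161 + 127 + 176 − 96 = 1898
None: 2146 − 1898 = 248

248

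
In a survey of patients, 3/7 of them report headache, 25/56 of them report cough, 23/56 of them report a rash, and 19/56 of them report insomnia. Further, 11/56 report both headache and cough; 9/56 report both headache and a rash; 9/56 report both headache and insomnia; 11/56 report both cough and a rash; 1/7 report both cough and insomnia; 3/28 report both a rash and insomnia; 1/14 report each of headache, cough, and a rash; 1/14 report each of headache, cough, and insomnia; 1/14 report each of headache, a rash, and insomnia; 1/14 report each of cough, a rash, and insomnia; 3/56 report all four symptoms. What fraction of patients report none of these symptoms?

3/28

Using inclusion–exclusion:
P(≥1) = 3/7 + 25/56 + 23/56 + 19/56 − 11/56 − 9/56 − 9/56 − 11/56 − 1/7 − 3/28 + 1/14 + 1/14 + 1/14 + 1/14 − 3/56 = 25/28
P(none) = 1 − 25/28 = 3/28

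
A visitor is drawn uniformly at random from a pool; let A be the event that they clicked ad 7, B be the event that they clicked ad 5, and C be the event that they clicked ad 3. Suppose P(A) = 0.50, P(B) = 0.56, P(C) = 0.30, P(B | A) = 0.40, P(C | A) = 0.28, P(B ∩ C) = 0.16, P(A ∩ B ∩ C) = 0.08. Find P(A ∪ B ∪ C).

P(A ∩ B) = P(A)·P(B|A) = 0.50 × 0.40 = 0.20
P(A ∩ C) = P(A)·P(C|A) = 0.50 × 0.28 = 0.14
Inclusion–exclusion gives
P(A ∪ B ∪ C) = 0.50 + 0.56 + 0.30 − 0.20 − 0.14 − 0.16 + 0.08 = 0.94

0.94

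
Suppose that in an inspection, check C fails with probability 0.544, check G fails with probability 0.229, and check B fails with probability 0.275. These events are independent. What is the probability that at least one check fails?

Independence gives P(none) = ∏(1 − pᵢ).
P(none) = (1 − 0.544) × (1 − 0.229) × (1 − 0.275) = 0.456 × 0.771 × 0.725 = 0.2548926
P(at least one) = 1 − 0.2548926 = 0.7451074

0.7451074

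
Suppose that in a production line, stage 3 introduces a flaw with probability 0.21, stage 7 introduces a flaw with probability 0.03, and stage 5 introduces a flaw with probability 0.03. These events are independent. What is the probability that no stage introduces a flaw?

0.743311

P(none) = (1 − 0.21) × (1 − 0.03) × (1 − 0.03) = 0.79 × 0.97 × 0.97 = 0.743311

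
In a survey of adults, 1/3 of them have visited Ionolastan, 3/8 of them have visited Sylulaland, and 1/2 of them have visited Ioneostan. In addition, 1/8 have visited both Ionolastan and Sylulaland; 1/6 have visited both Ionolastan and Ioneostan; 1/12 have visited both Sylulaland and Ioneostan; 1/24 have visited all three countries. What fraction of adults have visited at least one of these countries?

P(≥1) = 1/3 + 3/8 + 1/2 − 1/8 − 1/6 − 1/12 + 1/24 = 7/8

7/8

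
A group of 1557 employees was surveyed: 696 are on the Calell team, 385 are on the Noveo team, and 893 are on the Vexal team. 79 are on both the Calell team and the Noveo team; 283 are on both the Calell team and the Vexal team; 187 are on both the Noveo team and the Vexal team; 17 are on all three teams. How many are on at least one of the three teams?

1442

|union| = 696 + 385 + 893 − 79 − 283 − 187 + 17 = 1442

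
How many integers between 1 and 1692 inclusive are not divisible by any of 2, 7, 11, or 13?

Apply inclusion-exclusion:
846 + 241 + 153 + 130 − 120 − 76 − 65 − 21 − 18 − 11 + 10 + 9 + 5 + 1 − 0 = 1084
1692 − 1084 = 608

608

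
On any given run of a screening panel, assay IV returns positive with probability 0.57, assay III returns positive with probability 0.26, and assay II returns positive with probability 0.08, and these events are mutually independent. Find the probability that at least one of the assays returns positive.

0.707256

P(none) = (1 − 0.57) × (1 − 0.26) × (1 − 0.08) = 0.43 × 0.74 × 0.92 = 0.292744
P(at least one) = 1 − 0.292744 = 0.707256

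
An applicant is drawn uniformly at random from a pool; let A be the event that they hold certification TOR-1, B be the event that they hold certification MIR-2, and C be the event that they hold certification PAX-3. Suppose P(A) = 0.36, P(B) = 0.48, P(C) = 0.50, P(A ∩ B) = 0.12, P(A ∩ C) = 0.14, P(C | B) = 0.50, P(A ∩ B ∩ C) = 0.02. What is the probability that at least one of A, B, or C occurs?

P(B ∩ C) = P(B)·P(C|B) = 0.48 × 0.50 = 0.24
Inclusion–exclusion gives
P(A ∪ B ∪ C) = 0.36 + 0.48 + 0.50 − 0.12 − 0.14 − 0.24 + 0.02 = 0.86

0.86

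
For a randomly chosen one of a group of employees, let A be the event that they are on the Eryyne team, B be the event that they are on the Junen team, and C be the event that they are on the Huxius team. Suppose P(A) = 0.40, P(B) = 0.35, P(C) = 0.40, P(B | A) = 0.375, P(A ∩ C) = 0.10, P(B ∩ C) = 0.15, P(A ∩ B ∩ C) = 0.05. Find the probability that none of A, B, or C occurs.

0.20

P(A ∩ B) = P(A)·P(B|A) = 0.40 × 0.375 = 0.15
Using inclusion–exclusion:
P(A ∪ B ∪ C) = 0.40 + 0.35 + 0.40 − 0.15 − 0.10 − 0.15 + 0.05 = 0.80
P(none) = 1 − 0.80 = 0.20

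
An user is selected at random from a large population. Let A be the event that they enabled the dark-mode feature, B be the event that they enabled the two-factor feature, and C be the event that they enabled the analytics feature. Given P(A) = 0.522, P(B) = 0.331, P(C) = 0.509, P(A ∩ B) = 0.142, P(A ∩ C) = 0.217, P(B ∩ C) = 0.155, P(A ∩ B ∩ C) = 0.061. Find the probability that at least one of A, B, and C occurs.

P(A ∪ B ∪ C) = 0.522 + 0.331 + 0.509 − 0.142 − 0.217 − 0.155 + 0.061 = 0.909

0.909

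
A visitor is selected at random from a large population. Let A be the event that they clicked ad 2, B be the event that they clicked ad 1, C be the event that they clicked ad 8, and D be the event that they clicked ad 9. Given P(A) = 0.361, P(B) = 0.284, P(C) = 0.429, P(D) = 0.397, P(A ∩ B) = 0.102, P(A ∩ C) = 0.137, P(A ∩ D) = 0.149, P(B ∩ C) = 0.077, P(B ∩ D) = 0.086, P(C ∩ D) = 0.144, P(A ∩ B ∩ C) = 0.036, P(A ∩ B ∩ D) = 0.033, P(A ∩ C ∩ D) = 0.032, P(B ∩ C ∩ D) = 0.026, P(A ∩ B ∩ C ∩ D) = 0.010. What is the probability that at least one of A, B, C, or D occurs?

0.893

Using inclusion–exclusion:
P(A ∪ B ∪ C ∪ D) = 0.361 + 0.284 + 0.429 + 0.397 − 0.102 − 0.137 − 0.149 − 0.077 − 0.086 − 0.144 + 0.036 + 0.033 + 0.032 + 0.026 − 0.010 = 0.893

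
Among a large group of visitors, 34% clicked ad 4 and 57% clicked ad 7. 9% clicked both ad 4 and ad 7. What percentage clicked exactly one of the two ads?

73%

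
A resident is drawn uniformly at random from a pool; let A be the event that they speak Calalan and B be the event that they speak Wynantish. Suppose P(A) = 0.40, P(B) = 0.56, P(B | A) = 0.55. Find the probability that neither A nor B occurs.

0.26

P(A ∩ B) = P(A)·P(B|A) = 0.40 × 0.55 = 0.22
P(A ∪ B) = 0.40 + 0.56 − 0.22 = 0.74
P(none) = 1 − 0.74 = 0.26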